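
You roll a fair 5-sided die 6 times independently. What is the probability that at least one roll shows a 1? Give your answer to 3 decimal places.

P(no roll shows a 1) = (4/5)^6 ≈ 0.262.
P(at least one) = 1 − 0.262 = 0.738.

0.738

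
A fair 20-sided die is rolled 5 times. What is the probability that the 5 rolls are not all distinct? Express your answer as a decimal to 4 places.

P(all 5 different) = 20/20 · 19/20 · ··· · 16/20 ≈ 0.5814.
P(at least two equal) = 1 − 0.5814 = 0.4186.

0.4186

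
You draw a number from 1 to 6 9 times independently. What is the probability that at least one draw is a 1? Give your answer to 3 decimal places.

0.806

P(no draw is a 1) = (5/6)^9 ≈ 0.194.
P(at least one) = 1 − 0.194 = 0.806.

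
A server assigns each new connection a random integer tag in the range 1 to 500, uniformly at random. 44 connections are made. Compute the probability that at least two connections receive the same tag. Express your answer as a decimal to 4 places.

It's easier to compute the probability that all 44 are distinct.
P(all distinct) = 500/500 · 499/500 · ··· · 457/500 ≈ 0.1424.
So the probability of at least one match is 1 − 0.1424 = 0.8576.

0.8576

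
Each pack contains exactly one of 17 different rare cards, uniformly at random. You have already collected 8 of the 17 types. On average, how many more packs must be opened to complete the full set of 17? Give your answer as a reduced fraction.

Starting from 8 distinct types, each trial gives a new one with probability (17−i)/17 when i types are held, so the wait for the next new type is 17/(17−i).
E = 17/9 + 17/8 + 17/7 + 17/6 + 17/5 + 17/4 + 17/3 + 17/2 + 17/1 = 121193/2520.

121193/2520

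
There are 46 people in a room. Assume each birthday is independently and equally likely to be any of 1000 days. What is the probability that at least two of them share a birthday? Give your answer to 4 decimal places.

It's easier to compute the probability that all 46 are distinct.
P(all distinct) = 1000/1000 · 999/1000 · ··· · 955/1000 ≈ 0.3496.
So the probability of at least one match is 1 − 0.3496 = 0.6504.

0.6504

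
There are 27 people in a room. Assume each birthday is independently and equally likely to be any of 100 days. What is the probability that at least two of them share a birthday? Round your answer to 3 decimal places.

0.979

It's easier to compute the probability that all 27 are distinct.
P(all distinct) = 100/100 · 99/100 · ··· · 74/100 ≈ 0.021.
So the probability of at least one match is 1 − 0.021 = 0.979.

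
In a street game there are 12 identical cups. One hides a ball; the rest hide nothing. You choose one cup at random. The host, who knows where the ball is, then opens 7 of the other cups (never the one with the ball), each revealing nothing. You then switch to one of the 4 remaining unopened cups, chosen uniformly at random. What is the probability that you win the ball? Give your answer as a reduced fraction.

11/48

Your original cup holds the ball with probability 1/12, so the other 11 collectively hold it with probability 11/12.
The host can always find 7 empty cups to open, so the reveals don't change that 11/12; it is now spread over the 4 remaining unopened cups.
P(win by switching) = (11/12) · (1/4) = 11/48.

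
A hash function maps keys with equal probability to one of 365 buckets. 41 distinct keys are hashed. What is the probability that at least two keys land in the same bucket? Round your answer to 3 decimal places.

It's easier to compute the probability that all 41 are distinct.
P(all distinct) = 365/365 · 364/365 · ··· · 325/365 ≈ 0.097.
So the probability of at least one match is 1 − 0.097 = 0.903.

0.903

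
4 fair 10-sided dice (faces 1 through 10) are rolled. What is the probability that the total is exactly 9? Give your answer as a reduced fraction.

There are 10^4 = 10000 equally likely outcomes.
The number of ordered 4-tuples from {1,…,10} summing to 9 is 56.
P(sum = 9) = 56/10000 = 7/1250.

7/1250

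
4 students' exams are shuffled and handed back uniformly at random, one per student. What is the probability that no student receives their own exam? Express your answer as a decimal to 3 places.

0.375

This is the derangement probability: permutations of 4 with no fixed point.
D(4) = 4! · (1 − 1/1! + 1/2! − ··· + (−1)^4/4!) = 9.
P = 9/24 = 3/8 ≈ 0.375.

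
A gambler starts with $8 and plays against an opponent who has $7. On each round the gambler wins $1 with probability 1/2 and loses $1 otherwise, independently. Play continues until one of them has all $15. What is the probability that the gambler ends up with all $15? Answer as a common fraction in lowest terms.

8/15

With a fair step, P(i) = ½P(i−1) + ½P(i+1) with P(0)=0, P(15)=1 has the linear solution P(i) = i/15.
P(8) = 8/15.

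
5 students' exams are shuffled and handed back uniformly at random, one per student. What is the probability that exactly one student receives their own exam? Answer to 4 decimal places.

0.3750

Choose which one is fixed: C(5,1) = 5 ways.
The remaining 4 must have no fixed point: D(4) = 9.
P = 5·9/120 = 3/8 ≈ 0.3750.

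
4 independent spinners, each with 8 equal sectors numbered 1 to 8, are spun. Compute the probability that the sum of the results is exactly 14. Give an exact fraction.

There are 8^4 = 4096 equally likely outcomes.
The number of ordered 4-tuples from {1,…,8} summing to 14 is 246.
P(sum = 14) = 246/4096 = 123/2048.

123/2048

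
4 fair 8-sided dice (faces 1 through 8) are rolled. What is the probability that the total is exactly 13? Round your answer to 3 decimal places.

0.050

There are 8^4 = 4096 equally likely outcomes.
The number of ordered 4-tuples from {1,…,8} summing to 13 is 204.
P(sum = 13) = 204/4096 = 51/1024 ≈ 0.050.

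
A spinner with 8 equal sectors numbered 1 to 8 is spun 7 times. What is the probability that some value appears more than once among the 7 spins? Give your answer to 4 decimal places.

0.9808

P(all 7 different) = 8/8 · 7/8 · ··· · 2/8 ≈ 0.0192.
P(at least two equal) = 1 − 0.0192 = 0.9808.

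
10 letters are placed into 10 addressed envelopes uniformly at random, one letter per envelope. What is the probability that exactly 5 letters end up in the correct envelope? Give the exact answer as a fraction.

Choose which 5 of the 10 are fixed: C(10,5) = 252 ways.
The remaining 5 must have no fixed point: D(5) = 44.
P = 252·44/3628800 = 11/3600.

11/3600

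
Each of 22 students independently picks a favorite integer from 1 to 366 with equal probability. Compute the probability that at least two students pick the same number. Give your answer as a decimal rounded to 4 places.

It's easier to compute the probability that all 22 are distinct.
P(all distinct) = 366/366 · 365/366 · ··· · 345/366 ≈ 0.5252.
So the probability of at least one match is 1 − 0.5252 = 0.4748.

0.4748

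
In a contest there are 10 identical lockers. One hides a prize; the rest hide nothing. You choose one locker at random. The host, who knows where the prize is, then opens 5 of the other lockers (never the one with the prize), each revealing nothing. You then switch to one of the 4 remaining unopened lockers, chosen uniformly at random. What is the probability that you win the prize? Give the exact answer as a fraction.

9/40

Your original locker holds the prize with probability 1/10, so the other 9 collectively hold it with probability 9/10.
The host can always find 5 empty lockers to open, so the reveals don't change that 9/10; it is now spread over the 4 remaining unopened lockers.
P(win by switching) = (9/10) · (1/4) = 9/40.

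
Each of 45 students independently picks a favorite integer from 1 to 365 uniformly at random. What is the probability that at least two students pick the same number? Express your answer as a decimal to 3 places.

0.941

It's easier to compute the probability that all 45 are distinct.
P(all distinct) = 365/365 · 364/365 · ··· · 321/365 ≈ 0.059.
So the probability of at least one match is 1 − 0.059 = 0.941.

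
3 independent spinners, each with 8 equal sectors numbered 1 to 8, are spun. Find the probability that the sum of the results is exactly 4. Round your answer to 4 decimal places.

There are 8^3 = 512 equally likely outcomes.
The number of ordered 3-tuples from {1,…,8} summing to 4 is 3.
P(sum = 4) = 3/512 ≈ 0.0059.

0.0059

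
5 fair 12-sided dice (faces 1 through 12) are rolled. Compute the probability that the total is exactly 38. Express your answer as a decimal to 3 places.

0.040

There are 12^5 = 248832 equally likely outcomes.
The number of ordered 5-tuples from {1,…,12} summing to 38 is 9945.
P(sum = 38) = 9945/248832 = 1105/27648 ≈ 0.040.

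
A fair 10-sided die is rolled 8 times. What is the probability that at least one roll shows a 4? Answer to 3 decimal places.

P(no roll shows a 4) = (9/10)^8 ≈ 0.430.
P(at least one) = 1 − 0.430 = 0.570.

0.570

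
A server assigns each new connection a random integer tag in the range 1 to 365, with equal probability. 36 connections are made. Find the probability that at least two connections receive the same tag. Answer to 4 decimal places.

0.8322

It's easier to compute the probability that all 36 are distinct.
P(all distinct) = 365/365 · 364/365 · ··· · 330/365 ≈ 0.1678.
So the probability of at least one match is 1 − 0.1678 = 0.8322.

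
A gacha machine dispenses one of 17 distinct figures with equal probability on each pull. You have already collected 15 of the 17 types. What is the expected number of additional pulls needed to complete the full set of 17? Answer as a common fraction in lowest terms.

Starting from 15 distinct types, each trial gives a new one with probability (17−i)/17 when i types are held, so the wait for the next new type is 17/(17−i).
E = 17/2 + 17/1 = 51/2.

51/2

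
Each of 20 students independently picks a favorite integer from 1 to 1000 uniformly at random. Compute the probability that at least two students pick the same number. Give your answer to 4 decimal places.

It's easier to compute the probability that all 20 are distinct.
P(all distinct) = 1000/1000 · 999/1000 · ··· · 981/1000 ≈ 0.8259.
So the probability of at least one match is 1 − 0.8259 = 0.1741.

0.1741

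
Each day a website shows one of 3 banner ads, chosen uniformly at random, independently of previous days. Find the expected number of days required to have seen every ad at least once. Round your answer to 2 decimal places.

5.50

After i distinct types are collected, each trial gives a new one with probability (3−i)/3, so the expected wait for the next new type is 3/(3−i).
E = 3/3 + 3/2 + 3/1 = 11/2 ≈ 5.50.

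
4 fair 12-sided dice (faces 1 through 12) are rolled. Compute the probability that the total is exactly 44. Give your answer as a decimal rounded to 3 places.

0.002

There are 12^4 = 20736 equally likely outcomes.
The number of ordered 4-tuples from {1,…,12} summing to 44 is 35.
P(sum = 44) = 35/20736 ≈ 0.002.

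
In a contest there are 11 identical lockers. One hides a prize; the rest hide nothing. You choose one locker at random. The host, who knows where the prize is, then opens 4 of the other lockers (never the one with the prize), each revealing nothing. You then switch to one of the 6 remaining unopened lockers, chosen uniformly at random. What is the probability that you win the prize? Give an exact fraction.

5/33

Your original locker holds the prize with probability 1/11, so the other 10 collectively hold it with probability 10/11.
The host can always find 4 empty lockers to open, so the reveals don't change that 10/11; it is now spread over the 6 remaining unopened lockers.
P(win by switching) = (10/11) · (1/6) = 5/33.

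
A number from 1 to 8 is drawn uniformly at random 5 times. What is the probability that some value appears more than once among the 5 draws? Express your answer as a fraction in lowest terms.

407/512

P(all 5 different) = 8/8 · 7/8 · ··· · 4/8 = 105/512.
P(at least two equal) = 1 − 105/512 = 407/512.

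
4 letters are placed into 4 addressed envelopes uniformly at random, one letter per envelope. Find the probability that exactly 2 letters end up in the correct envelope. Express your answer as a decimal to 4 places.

0.2500

Choose which 2 of the 4 are fixed: C(4,2) = 6 ways.
The remaining 2 must have no fixed point: D(2) = 1.
P = 6·1/24 = 1/4 ≈ 0.2500.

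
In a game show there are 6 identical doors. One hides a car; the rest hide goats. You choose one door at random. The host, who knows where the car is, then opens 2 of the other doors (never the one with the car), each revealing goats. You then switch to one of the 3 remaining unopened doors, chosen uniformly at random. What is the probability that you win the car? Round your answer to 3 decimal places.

Your original door holds the car with probability 1/6, so the other 5 collectively hold it with probability 5/6.
The host can always find 2 empty doors to open, so the reveals don't change that 5/6; it is now spread over the 3 remaining unopened doors.
P(win by switching) = (5/6) · (1/3) = 5/18 ≈ 0.278.

0.278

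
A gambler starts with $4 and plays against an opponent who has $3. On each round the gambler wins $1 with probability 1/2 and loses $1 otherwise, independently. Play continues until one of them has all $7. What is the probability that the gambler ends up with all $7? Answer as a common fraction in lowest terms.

4/7

With a fair step, P(i) = ½P(i−1) + ½P(i+1) with P(0)=0, P(7)=1 has the linear solution P(i) = i/7.
P(4) = 4/7.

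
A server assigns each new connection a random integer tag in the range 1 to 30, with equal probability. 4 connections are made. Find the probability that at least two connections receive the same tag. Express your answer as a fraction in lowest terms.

47/250

It's easier to compute the probability that all 4 are distinct.
P(all distinct) = 30/30 · 29/30 · ··· · 27/30 = 203/250.
So the probability of at least one match is 1 − 203/250 = 47/250.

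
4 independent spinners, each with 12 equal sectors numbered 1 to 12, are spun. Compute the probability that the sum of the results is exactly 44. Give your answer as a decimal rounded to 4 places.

There are 12^4 = 20736 equally likely outcomes.
The number of ordered 4-tuples from {1,…,12} summing to 44 is 35.
P(sum = 44) = 35/20736 ≈ 0.0017.

0.0017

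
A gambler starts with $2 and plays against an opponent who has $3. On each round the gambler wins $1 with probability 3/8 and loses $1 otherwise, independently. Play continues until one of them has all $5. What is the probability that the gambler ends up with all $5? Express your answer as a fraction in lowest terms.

Let r = q/p = (5/8)/(3/8) = 5/3. The recurrence P(i) = p·P(i+1) + q·P(i−1) with P(0)=0, P(5)=1 gives P(i) = (1 − r^i)/(1 − r^5).
P(2) = (1 − (5/3)^2) / (1 − (5/3)^5) = 216/1441.

216/1441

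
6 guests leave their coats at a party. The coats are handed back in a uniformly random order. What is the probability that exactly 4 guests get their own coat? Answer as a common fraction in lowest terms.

Choose which 4 of the 6 are fixed: C(6,4) = 15 ways.
The remaining 2 must have no fixed point: D(2) = 1.
P = 15·1/720 = 1/48.

1/48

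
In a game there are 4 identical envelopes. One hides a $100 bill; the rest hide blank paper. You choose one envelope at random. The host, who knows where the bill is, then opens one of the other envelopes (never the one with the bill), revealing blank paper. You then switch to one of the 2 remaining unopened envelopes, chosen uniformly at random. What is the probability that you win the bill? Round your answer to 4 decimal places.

0.3750

Your original envelope holds the bill with probability 1/4, so the other 3 collectively hold it with probability 3/4.
The host can always find an empty envelope to open, so this doesn't change that 3/4; it is now spread over the 2 remaining unopened envelopes.
P(win by switching) = (3/4) · (1/2) = 3/8 ≈ 0.3750.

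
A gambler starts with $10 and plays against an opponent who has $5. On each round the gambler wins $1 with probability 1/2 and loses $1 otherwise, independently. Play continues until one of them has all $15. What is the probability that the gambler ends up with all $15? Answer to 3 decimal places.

0.667

With a fair step, P(i) = ½P(i−1) + ½P(i+1) with P(0)=0, P(15)=1 has the linear solution P(i) = i/15.
P(10) = 10/15 = 2/3 ≈ 0.667.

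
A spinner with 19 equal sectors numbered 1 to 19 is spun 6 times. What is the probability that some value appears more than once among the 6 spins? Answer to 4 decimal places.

P(all 6 different) = 19/19 · 18/19 · ··· · 14/19 ≈ 0.4152.
P(at least two equal) = 1 − 0.4152 = 0.5848.

0.5848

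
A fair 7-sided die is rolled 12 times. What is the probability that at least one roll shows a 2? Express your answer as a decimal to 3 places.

P(no roll shows a 2) = (6/7)^12 ≈ 0.157.
P(at least one) = 1 − 0.157 = 0.843.

0.843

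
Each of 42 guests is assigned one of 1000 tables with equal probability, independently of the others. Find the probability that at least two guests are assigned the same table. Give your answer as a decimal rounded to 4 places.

It's easier to compute the probability that all 42 are distinct.
P(all distinct) = 1000/1000 · 999/1000 · ··· · 959/1000 ≈ 0.4176.
So the probability of at least one match is 1 − 0.4176 = 0.5824.

0.5824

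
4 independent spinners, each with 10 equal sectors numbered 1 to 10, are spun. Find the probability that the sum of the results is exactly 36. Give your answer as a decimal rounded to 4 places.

0.0035

There are 10^4 = 10000 equally likely outcomes.
The number of ordered 4-tuples from {1,…,10} summing to 36 is 35.
P(sum = 36) = 35/10000 = 7/2000 ≈ 0.0035.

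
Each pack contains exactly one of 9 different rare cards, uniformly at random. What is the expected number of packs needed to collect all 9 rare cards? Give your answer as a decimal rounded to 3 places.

25.461

After i distinct types are collected, each trial gives a new one with probability (9−i)/9, so the expected wait for the next new type is 9/(9−i).
E = 9/9 + 9/8 + 9/7 + 9/6 + 9/5 + 9/4 + 9/3 + 9/2 + 9/1 = 7129/280 ≈ 25.461.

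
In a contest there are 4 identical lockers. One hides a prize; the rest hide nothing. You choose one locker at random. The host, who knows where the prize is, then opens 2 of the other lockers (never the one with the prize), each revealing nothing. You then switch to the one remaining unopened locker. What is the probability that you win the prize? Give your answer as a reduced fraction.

Your original locker holds the prize with probability 1/4, so the other 3 collectively hold it with probability 3/4.
The host can always find 2 empty lockers to open, so the reveals don't change that 3/4; it is now spread over the 1 remaining unopened locker.
P(win by switching) = (3/4) · (1/1) = 3/4.

3/4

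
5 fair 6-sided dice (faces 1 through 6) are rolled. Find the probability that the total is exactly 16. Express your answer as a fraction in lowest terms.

There are 6^5 = 7776 equally likely outcomes.
The number of ordered 5-tuples from {1,…,6} summing to 16 is 735.
P(sum = 16) = 735/7776 = 245/2592.

245/2592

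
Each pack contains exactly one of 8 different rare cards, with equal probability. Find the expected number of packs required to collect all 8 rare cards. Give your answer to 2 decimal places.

After i distinct types are collected, each trial gives a new one with probability (8−i)/8, so the expected wait for the next new type is 8/(8−i).
E = 8/8 + 8/7 + 8/6 + 8/5 + 8/4 + 8/3 + 8/2 + 8/1 = 761/35 ≈ 21.74.

21.74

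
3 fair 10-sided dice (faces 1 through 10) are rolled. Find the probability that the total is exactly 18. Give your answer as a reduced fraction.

73/1000

There are 10^3 = 1000 equally likely outcomes.
The number of ordered 3-tuples from {1,…,10} summing to 18 is 73.
P(sum = 18) = 73/1000.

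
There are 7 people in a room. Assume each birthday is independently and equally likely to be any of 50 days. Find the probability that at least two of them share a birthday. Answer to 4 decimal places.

0.3556

It's easier to compute the probability that all 7 are distinct.
P(all distinct) = 50/50 · 49/50 · ··· · 44/50 ≈ 0.6444.
So the probability of at least one match is 1 − 0.6444 = 0.3556.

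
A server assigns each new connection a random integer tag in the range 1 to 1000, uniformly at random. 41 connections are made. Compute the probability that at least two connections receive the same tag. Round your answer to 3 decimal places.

It's easier to compute the probability that all 41 are distinct.
P(all distinct) = 1000/1000 · 999/1000 · ··· · 960/1000 ≈ 0.435.
So the probability of at least one match is 1 − 0.435 = 0.565.

0.565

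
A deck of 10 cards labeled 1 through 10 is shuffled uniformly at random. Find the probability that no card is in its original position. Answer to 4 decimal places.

0.3679

This is the derangement probability: permutations of 10 with no fixed point.
D(10) = 10! · (1 − 1/1! + 1/2! − ··· + (−1)^10/10!) = 1334961.
P = 1334961/3628800 = 16481/44800 ≈ 0.3679.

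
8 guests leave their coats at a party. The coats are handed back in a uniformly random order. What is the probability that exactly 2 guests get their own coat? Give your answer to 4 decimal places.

Choose which 2 of the 8 are fixed: C(8,2) = 28 ways.
The remaining 6 must have no fixed point: D(6) = 265.
P = 28·265/40320 = 53/288 ≈ 0.1840.

0.1840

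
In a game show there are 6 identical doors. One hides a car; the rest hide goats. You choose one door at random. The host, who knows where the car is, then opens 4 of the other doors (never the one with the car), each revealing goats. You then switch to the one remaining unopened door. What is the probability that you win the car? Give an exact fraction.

Your original door holds the car with probability 1/6, so the other 5 collectively hold it with probability 5/6.
The host can always find 4 empty doors to open, so the reveals don't change that 5/6; it is now spread over the 1 remaining unopened door.
P(win by switching) = (5/6) · (1/1) = 5/6.

5/6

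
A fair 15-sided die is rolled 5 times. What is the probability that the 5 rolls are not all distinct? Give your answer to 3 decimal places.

P(all 5 different) = 15/15 · 14/15 · ··· · 11/15 ≈ 0.475.
P(at least two equal) = 1 − 0.475 = 0.525.

0.525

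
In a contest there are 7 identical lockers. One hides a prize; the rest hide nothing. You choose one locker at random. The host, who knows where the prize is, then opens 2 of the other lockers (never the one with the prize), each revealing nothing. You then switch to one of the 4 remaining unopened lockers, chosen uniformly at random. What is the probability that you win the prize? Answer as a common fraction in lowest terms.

Your original locker holds the prize with probability 1/7, so the other 6 collectively hold it with probability 6/7.
The host can always find 2 empty lockers to open, so the reveals don't change that 6/7; it is now spread over the 4 remaining unopened lockers.
P(win by switching) = (6/7) · (1/4) = 3/14.

3/14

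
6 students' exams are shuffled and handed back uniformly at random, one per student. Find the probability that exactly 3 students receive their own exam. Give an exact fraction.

Choose which 3 of the 6 are fixed: C(6,3) = 20 ways.
The remaining 3 must have no fixed point: D(3) = 2.
P = 20·2/720 = 1/18.

1/18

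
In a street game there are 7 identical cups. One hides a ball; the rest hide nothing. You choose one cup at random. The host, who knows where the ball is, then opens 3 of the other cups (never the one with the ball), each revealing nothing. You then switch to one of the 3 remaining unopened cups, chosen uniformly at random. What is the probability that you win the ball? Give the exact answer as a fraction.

Your original cup holds the ball with probability 1/7, so the other 6 collectively hold it with probability 6/7.
The host can always find 3 empty cups to open, so the reveals don't change that 6/7; it is now spread over the 3 remaining unopened cups.
P(win by switching) = (6/7) · (1/3) = 2/7.

2/7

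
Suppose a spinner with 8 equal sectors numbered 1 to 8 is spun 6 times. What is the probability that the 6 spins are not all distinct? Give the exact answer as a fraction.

P(all 6 different) = 8/8 · 7/8 · ··· · 3/8 = 315/4096.
P(at least two equal) = 1 − 315/4096 = 3781/4096.

3781/4096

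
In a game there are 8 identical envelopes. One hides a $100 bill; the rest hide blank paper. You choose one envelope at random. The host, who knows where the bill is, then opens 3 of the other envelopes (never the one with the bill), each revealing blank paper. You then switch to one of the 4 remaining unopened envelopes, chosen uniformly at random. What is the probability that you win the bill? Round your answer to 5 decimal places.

0.21875

Your original envelope holds the bill with probability 1/8, so the other 7 collectively hold it with probability 7/8.
The host can always find 3 empty envelopes to open, so the reveals don't change that 7/8; it is now spread over the 4 remaining unopened envelopes.
P(win by switching) = (7/8) · (1/4) = 7/32 ≈ 0.21875.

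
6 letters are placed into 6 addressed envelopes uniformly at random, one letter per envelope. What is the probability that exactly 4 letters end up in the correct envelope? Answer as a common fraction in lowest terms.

1/48

Choose which 4 of the 6 are fixed: C(6,4) = 15 ways.
The remaining 2 must have no fixed point: D(2) = 1.
P = 15·1/720 = 1/48.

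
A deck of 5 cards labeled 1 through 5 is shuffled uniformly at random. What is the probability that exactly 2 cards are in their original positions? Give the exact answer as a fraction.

Choose which 2 of the 5 are fixed: C(5,2) = 10 ways.
The remaining 3 must have no fixed point: D(3) = 2.
P = 10·2/120 = 1/6.

1/6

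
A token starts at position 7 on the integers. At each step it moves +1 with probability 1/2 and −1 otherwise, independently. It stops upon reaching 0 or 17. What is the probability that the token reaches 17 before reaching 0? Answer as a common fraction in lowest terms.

With a fair step, P(i) = ½P(i−1) + ½P(i+1) with P(0)=0, P(17)=1 has the linear solution P(i) = i/17.
P(7) = 7/17.

7/17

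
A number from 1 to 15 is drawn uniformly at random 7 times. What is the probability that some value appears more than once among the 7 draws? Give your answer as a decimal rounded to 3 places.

P(all 7 different) = 15/15 · 14/15 · ··· · 9/15 ≈ 0.190.
P(at least two equal) = 1 − 0.190 = 0.810.

0.810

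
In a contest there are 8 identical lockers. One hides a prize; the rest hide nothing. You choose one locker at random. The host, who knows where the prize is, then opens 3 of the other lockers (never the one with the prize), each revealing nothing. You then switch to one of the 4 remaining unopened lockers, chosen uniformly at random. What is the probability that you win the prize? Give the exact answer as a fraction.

Your original locker holds the prize with probability 1/8, so the other 7 collectively hold it with probability 7/8.
The host can always find 3 empty lockers to open, so the reveals don't change that 7/8; it is now spread over the 4 remaining unopened lockers.
P(win by switching) = (7/8) · (1/4) = 7/32.

7/32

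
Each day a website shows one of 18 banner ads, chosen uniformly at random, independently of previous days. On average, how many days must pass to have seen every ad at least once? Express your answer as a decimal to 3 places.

62.912

After i distinct types are collected, each trial gives a new one with probability (18−i)/18, so the expected wait for the next new type is 18/(18−i).
E = 18/18 + 18/17 + 18/16 + 18/15 + 18/14 + 18/13 + 18/12 + 18/11 + 18/10 + 18/9 + 18/8 + 18/7 + 18/6 + 18/5 + 18/4 + 18/3 + 18/2 + 18/1 = 42822903/680680 ≈ 62.912.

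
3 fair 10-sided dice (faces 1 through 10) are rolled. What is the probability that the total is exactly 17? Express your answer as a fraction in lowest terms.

3/40

There are 10^3 = 1000 equally likely outcomes.
The number of ordered 3-tuples from {1,…,10} summing to 17 is 75.
P(sum = 17) = 75/1000 = 3/40.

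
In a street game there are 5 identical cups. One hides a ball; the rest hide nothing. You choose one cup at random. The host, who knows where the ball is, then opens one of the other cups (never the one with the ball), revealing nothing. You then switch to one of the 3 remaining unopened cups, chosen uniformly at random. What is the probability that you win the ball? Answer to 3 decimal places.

0.267

Your original cup holds the ball with probability 1/5, so the other 4 collectively hold it with probability 4/5.
The host can always find an empty cup to open, so this doesn't change that 4/5; it is now spread over the 3 remaining unopened cups.
P(win by switching) = (4/5) · (1/3) = 4/15 ≈ 0.267.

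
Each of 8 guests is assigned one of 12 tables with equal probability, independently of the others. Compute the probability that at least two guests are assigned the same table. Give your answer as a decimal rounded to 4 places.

It's easier to compute the probability that all 8 are distinct.
P(all distinct) = 12/12 · 11/12 · ··· · 5/12 ≈ 0.0464.
So the probability of at least one match is 1 − 0.0464 = 0.9536.

0.9536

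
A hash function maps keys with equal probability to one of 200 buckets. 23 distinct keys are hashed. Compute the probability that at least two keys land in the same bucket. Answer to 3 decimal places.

It's easier to compute the probability that all 23 are distinct.
P(all distinct) = 200/200 · 199/200 · ··· · 178/200 ≈ 0.268.
So the probability of at least one match is 1 − 0.268 = 0.732.

0.732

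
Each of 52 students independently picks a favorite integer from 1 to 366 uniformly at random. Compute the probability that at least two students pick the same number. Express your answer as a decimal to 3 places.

It's easier to compute the probability that all 52 are distinct.
P(all distinct) = 366/366 · 365/366 · ··· · 315/366 ≈ 0.022.
So the probability of at least one match is 1 − 0.022 = 0.978.

0.978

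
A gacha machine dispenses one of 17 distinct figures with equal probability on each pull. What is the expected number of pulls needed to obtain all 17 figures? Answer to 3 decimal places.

58.472

After i distinct types are collected, each trial gives a new one with probability (17−i)/17, so the expected wait for the next new type is 17/(17−i).
E = 17/17 + 17/16 + 17/15 + 17/14 + 17/13 + 17/12 + 17/11 + 17/10 + 17/9 + 17/8 + 17/7 + 17/6 + 17/5 + 17/4 + 17/3 + 17/2 + 17/1 = 42142223/720720 ≈ 58.472.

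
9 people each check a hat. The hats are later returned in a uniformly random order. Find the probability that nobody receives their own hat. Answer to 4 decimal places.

0.3679

This is the derangement probability: permutations of 9 with no fixed point.
D(9) = 9! · (1 − 1/1! + 1/2! − ··· + (−1)^9/9!) = 133496.
P = 133496/362880 = 16687/45360 ≈ 0.3679.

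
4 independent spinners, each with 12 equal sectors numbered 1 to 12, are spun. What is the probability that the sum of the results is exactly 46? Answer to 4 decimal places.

0.0005

There are 12^4 = 20736 equally likely outcomes.
The number of ordered 4-tuples from {1,…,12} summing to 46 is 10.
P(sum = 46) = 10/20736 = 5/10368 ≈ 0.0005.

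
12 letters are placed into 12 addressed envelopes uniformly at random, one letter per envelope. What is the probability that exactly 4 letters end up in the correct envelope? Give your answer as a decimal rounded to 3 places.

Choose which 4 of the 12 are fixed: C(12,4) = 495 ways.
The remaining 8 must have no fixed point: D(8) = 14833.
P = 495·14833/479001600 = 2119/138240 ≈ 0.015.

0.015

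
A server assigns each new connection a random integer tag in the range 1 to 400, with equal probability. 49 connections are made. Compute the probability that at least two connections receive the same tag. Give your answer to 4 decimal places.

It's easier to compute the probability that all 49 are distinct.
P(all distinct) = 400/400 · 399/400 · ··· · 352/400 ≈ 0.0466.
So the probability of at least one match is 1 − 0.0466 = 0.9534.

0.9534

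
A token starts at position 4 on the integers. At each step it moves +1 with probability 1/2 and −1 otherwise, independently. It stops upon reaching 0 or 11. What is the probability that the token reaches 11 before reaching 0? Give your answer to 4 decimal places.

With a fair step, P(i) = ½P(i−1) + ½P(i+1) with P(0)=0, P(11)=1 has the linear solution P(i) = i/11.
P(4) = 4/11 ≈ 0.3636.

0.3636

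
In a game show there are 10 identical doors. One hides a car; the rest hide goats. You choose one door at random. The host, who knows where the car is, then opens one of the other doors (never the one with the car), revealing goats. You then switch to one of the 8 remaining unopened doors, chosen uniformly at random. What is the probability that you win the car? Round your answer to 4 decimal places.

0.1125

Your original door holds the car with probability 1/10, so the other 9 collectively hold it with probability 9/10.
The host can always find an empty door to open, so this doesn't change that 9/10; it is now spread over the 8 remaining unopened doors.
P(win by switching) = (9/10) · (1/8) = 9/80 ≈ 0.1125.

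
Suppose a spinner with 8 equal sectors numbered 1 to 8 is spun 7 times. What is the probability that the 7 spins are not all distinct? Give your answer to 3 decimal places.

0.981

P(all 7 different) = 8/8 · 7/8 · ··· · 2/8 ≈ 0.019.
P(at least two equal) = 1 − 0.019 = 0.981.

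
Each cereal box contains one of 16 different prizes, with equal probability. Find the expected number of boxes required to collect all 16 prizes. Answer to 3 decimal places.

After i distinct types are collected, each trial gives a new one with probability (16−i)/16, so the expected wait for the next new type is 16/(16−i).
E = 16/16 + 16/15 + 16/14 + 16/13 + 16/12 + 16/11 + 16/10 + 16/9 + 16/8 + 16/7 + 16/6 + 16/5 + 16/4 + 16/3 + 16/2 + 16/1 = 2436559/45045 ≈ 54.092.

54.092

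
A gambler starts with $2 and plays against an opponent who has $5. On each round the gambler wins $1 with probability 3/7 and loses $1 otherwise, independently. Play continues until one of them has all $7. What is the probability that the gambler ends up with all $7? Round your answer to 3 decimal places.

Let r = q/p = (4/7)/(3/7) = 4/3. The recurrence P(i) = p·P(i+1) + q·P(i−1) with P(0)=0, P(7)=1 gives P(i) = (1 − r^i)/(1 − r^7).
P(2) = (1 − (4/3)^2) / (1 − (4/3)^7) = 1701/14197 ≈ 0.120.

0.120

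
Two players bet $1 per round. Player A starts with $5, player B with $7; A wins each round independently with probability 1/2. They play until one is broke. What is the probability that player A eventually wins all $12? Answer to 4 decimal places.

0.4167

With a fair step, P(i) = ½P(i−1) + ½P(i+1) with P(0)=0, P(12)=1 has the linear solution P(i) = i/12.
P(5) = 5/12 ≈ 0.4167.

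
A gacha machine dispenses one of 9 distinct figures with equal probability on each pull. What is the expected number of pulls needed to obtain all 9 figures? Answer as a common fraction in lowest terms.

After i distinct types are collected, each trial gives a new one with probability (9−i)/9, so the expected wait for the next new type is 9/(9−i).
E = 9/9 + 9/8 + 9/7 + 9/6 + 9/5 + 9/4 + 9/3 + 9/2 + 9/1 = 7129/280.

7129/280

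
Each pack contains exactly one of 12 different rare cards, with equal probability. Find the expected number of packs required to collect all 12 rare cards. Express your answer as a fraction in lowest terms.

After i distinct types are collected, each trial gives a new one with probability (12−i)/12, so the expected wait for the next new type is 12/(12−i).
E = 12/12 + 12/11 + 12/10 + 12/9 + 12/8 + 12/7 + 12/6 + 12/5 + 12/4 + 12/3 + 12/2 + 12/1 = 86021/2310.

86021/2310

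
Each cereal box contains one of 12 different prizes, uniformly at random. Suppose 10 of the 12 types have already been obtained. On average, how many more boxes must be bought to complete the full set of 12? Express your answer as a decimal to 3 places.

Starting from 10 distinct types, each trial gives a new one with probability (12−i)/12 when i types are held, so the wait for the next new type is 12/(12−i).
E = 12/2 + 12/1 = 18 ≈ 18.000.

18.000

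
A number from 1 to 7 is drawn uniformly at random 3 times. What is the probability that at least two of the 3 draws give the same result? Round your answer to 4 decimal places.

P(all 3 different) = 7/7 · 6/7 · ··· · 5/7 ≈ 0.6122.
P(at least two equal) = 1 − 0.6122 = 0.3878.

0.3878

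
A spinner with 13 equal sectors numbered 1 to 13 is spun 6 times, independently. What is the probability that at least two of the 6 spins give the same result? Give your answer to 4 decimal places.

0.7440

P(all 6 different) = 13/13 · 12/13 · ··· · 8/13 ≈ 0.2560.
P(at least two equal) = 1 − 0.2560 = 0.7440.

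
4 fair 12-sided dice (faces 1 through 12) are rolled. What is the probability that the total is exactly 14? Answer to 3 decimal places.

0.014

There are 12^4 = 20736 equally likely outcomes.
The number of ordered 4-tuples from {1,…,12} summing to 14 is 286.
P(sum = 14) = 286/20736 = 143/10368 ≈ 0.014.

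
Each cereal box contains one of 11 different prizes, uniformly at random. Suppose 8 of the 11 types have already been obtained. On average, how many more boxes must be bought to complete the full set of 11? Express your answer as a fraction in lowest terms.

121/6

Starting from 8 distinct types, each trial gives a new one with probability (11−i)/11 when i types are held, so the wait for the next new type is 11/(11−i).
E = 11/3 + 11/2 + 11/1 = 121/6.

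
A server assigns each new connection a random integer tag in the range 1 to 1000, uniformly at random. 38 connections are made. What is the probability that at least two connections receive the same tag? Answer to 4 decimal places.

0.5093

It's easier to compute the probability that all 38 are distinct.
P(all distinct) = 1000/1000 · 999/1000 · ··· · 963/1000 ≈ 0.4907.
So the probability of at least one match is 1 − 0.4907 = 0.5093.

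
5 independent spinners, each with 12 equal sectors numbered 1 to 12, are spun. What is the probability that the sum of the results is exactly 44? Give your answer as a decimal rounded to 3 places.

There are 12^5 = 248832 equally likely outcomes.
The number of ordered 5-tuples from {1,…,12} summing to 44 is 4495.
P(sum = 44) = 4495/248832 ≈ 0.018.

0.018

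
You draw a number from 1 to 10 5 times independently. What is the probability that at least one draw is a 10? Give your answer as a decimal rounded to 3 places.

P(no draw is a 10) = (9/10)^5 ≈ 0.590.
P(at least one) = 1 − 0.590 = 0.410.

0.410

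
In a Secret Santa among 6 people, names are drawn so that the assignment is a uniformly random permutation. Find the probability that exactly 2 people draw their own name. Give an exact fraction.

3/16

Choose which 2 of the 6 are fixed: C(6,2) = 15 ways.
The remaining 4 must have no fixed point: D(4) = 9.
P = 15·9/720 = 3/16.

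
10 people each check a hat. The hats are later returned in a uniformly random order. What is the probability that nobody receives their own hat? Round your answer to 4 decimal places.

This is the derangement probability: permutations of 10 with no fixed point.
D(10) = 10! · (1 − 1/1! + 1/2! − ··· + (−1)^10/10!) = 1334961.
P = 1334961/3628800 = 16481/44800 ≈ 0.3679.

0.3679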